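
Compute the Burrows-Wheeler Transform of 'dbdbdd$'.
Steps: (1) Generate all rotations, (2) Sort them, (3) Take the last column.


Rotations (sorted):
  0: $dbdbdd -> last char: d
  1: bdbdd$d -> last char: d
  2: bdd$dbd -> last char: d
  3: d$dbdbd -> last char: d
  4: dbdbdd$ -> last char: $
  5: dbdd$db -> last char: b
  6: dd$dbdb -> last char: b


BWT = dddd$bb


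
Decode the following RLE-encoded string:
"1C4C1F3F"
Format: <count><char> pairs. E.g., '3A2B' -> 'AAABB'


Expanding each <count><char> pair:
  1C -> 'C'
  4C -> 'CCCC'
  1F -> 'F'
  3F -> 'FFF'

Decoded = CCCCCFFFF


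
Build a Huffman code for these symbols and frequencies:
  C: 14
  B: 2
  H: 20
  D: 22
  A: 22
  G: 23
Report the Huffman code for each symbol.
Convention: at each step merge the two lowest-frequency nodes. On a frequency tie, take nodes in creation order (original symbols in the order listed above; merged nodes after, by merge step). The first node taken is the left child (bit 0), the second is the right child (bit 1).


Huffman tree construction:
Step 1: Merge B(2) + C(14) = 16
Step 2: Merge (B+C)(16) + H(20) = 36
Step 3: Merge D(22) + A(22) = 44
Step 4: Merge G(23) + ((B+C)+H)(36) = 59
Step 5: Merge (D+A)(44) + (G+((B+C)+H))(59) = 103
Read each symbol's code off the tree from the root (left child = 0, right child = 1).

Codes:
  C: 1101 (length 4)
  B: 1100 (length 4)
  H: 111 (length 3)
  D: 00 (length 2)
  A: 01 (length 2)
  G: 10 (length 2)
Average code length: 258/103 = 2.5049 bits/symbol


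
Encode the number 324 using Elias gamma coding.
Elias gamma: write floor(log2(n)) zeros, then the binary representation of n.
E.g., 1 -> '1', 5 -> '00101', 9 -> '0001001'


num_bits = floor(log2(324)) + 1 = 9
leading_zeros = num_bits - 1 = 8
binary(324) = 101000100

Elias gamma(324) = '00000000' + '101000100' = 00000000101000100 (17 bits)


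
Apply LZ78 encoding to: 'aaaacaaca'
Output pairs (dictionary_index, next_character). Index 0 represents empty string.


LZ78 encoding steps:
Dictionary: {0: ''}
Step 1: w='' (idx 0), next='a' -> output (0, 'a'), add 'a' as idx 1
Step 2: w='a' (idx 1), next='a' -> output (1, 'a'), add 'aa' as idx 2
Step 3: w='a' (idx 1), next='c' -> output (1, 'c'), add 'ac' as idx 3
Step 4: w='aa' (idx 2), next='c' -> output (2, 'c'), add 'aac' as idx 4
Step 5: w='a' (idx 1), end of input -> output (1, '')


Encoded: [(0, 'a'), (1, 'a'), (1, 'c'), (2, 'c'), (1, '')]


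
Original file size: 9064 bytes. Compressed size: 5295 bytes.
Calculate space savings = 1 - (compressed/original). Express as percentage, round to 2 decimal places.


ratio = compressed/original = 5295/9064 = 0.584179
savings = 1 - ratio = 1 - 0.584179 = 0.415821
as a percentage: 0.415821 * 100 = 41.58%

Space savings = 1 - 5295/9064 = 41.58%


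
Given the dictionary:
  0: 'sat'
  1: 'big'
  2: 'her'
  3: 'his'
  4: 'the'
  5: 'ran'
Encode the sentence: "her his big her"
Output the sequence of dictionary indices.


Look up each word in the dictionary:
  'her' -> 2
  'his' -> 3
  'big' -> 1
  'her' -> 2

Encoded: [2, 3, 1, 2]


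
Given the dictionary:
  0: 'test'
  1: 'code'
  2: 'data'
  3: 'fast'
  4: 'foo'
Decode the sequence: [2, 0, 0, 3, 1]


Look up each index in the dictionary:
  2 -> 'data'
  0 -> 'test'
  0 -> 'test'
  3 -> 'fast'
  1 -> 'code'

Decoded: "data test test fast code"


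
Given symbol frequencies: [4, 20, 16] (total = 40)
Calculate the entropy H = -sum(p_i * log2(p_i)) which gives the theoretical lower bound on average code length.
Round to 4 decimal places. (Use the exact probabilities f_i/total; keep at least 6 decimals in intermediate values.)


Per-symbol terms -p_i * log2(p_i) with p_i = f_i/40:
  p = 4/40 = 0.100000: log2(p) = -3.321928, -p*log2(p) = 0.332193
  p = 20/40 = 0.500000: log2(p) = -1.000000, -p*log2(p) = 0.500000
  p = 16/40 = 0.400000: log2(p) = -1.321928, -p*log2(p) = 0.528771
H = 0.332193 + 0.500000 + 0.528771 = 1.360964

H = 1.361 bits/symbol


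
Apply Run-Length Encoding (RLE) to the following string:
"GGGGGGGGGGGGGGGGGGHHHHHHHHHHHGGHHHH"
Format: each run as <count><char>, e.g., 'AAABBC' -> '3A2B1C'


Scanning runs left to right:
  i=0: run of 'G' x 18 -> '18G'
  i=18: run of 'H' x 11 -> '11H'
  i=29: run of 'G' x 2 -> '2G'
  i=31: run of 'H' x 4 -> '4H'

RLE = 18G11H2G4H


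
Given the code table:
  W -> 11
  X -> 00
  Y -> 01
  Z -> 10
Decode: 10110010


Decoding:
10 -> Z
11 -> W
00 -> X
10 -> Z


Result: ZWXZ


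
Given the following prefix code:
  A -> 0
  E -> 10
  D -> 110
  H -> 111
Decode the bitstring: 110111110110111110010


Decoding step by step:
Bits 110 -> D
Bits 111 -> H
Bits 110 -> D
Bits 110 -> D
Bits 111 -> H
Bits 110 -> D
Bits 0 -> A
Bits 10 -> E


Decoded message: DHDDHDAE


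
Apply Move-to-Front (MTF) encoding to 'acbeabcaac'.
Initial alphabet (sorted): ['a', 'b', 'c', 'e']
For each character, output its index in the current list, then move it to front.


MTF encoding:
'a': index 0 in ['a', 'b', 'c', 'e'] -> ['a', 'b', 'c', 'e']
'c': index 2 in ['a', 'b', 'c', 'e'] -> ['c', 'a', 'b', 'e']
'b': index 2 in ['c', 'a', 'b', 'e'] -> ['b', 'c', 'a', 'e']
'e': index 3 in ['b', 'c', 'a', 'e'] -> ['e', 'b', 'c', 'a']
'a': index 3 in ['e', 'b', 'c', 'a'] -> ['a', 'e', 'b', 'c']
'b': index 2 in ['a', 'e', 'b', 'c'] -> ['b', 'a', 'e', 'c']
'c': index 3 in ['b', 'a', 'e', 'c'] -> ['c', 'b', 'a', 'e']
'a': index 2 in ['c', 'b', 'a', 'e'] -> ['a', 'c', 'b', 'e']
'a': index 0 in ['a', 'c', 'b', 'e'] -> ['a', 'c', 'b', 'e']
'c': index 1 in ['a', 'c', 'b', 'e'] -> ['c', 'a', 'b', 'e']


Output: [0, 2, 2, 3, 3, 2, 3, 2, 0, 1]


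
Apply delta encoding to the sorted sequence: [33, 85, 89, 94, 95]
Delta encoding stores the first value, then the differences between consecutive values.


First value: 33
Deltas:
  85 - 33 = 52
  89 - 85 = 4
  94 - 89 = 5
  95 - 94 = 1


Delta encoded: [33, 52, 4, 5, 1]


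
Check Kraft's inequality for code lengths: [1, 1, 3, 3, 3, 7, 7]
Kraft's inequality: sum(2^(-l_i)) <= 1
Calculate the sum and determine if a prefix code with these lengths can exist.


Sum = 2^(-1) + 2^(-1) + 2^(-3) + 2^(-3) + 2^(-3) + 2^(-7) + 2^(-7)
    = 0.5 + 0.5 + 0.125 + 0.125 + 0.125 + 0.0078125 + 0.0078125
    = 178/128 = 1.390625
Since 1.390625 > 1, Kraft's inequality is NOT satisfied.
A prefix code with these lengths CANNOT exist.

Kraft sum = 1.390625. Not satisfied.


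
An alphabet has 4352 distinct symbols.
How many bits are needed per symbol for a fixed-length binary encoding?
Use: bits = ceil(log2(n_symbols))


log2(4352) = 12.0875
Bracket: 2^12 = 4096 < 4352 <= 2^13 = 8192
So ceil(log2(4352)) = 13

bits = ceil(log2(4352)) = ceil(12.0875) = 13 bits


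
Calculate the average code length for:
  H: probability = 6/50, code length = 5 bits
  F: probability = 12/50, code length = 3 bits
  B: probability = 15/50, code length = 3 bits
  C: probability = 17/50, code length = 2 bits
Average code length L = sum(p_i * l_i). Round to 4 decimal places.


Weighted contributions p_i * l_i:
  H: (6/50) * 5 = 30/50
  F: (12/50) * 3 = 36/50
  B: (15/50) * 3 = 45/50
  C: (17/50) * 2 = 34/50
Sum = (30 + 36 + 45 + 34)/50 = 145/50

L = 145/50 = 2.9000 bits/symbol


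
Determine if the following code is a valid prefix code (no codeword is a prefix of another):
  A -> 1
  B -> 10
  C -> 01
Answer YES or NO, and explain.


Checking each pair (does one codeword prefix another?):
  A='1' vs B='10': prefix -- VIOLATION

NO -- this is NOT a valid prefix code. A (1) is a prefix of B (10).


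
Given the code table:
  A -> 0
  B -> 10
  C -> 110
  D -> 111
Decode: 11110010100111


Decoding:
111 -> D
10 -> B
0 -> A
10 -> B
10 -> B
0 -> A
111 -> D


Result: DBABBAD


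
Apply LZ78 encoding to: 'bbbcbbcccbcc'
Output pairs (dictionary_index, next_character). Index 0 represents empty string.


LZ78 encoding steps:
Dictionary: {0: ''}
Step 1: w='' (idx 0), next='b' -> output (0, 'b'), add 'b' as idx 1
Step 2: w='b' (idx 1), next='b' -> output (1, 'b'), add 'bb' as idx 2
Step 3: w='' (idx 0), next='c' -> output (0, 'c'), add 'c' as idx 3
Step 4: w='bb' (idx 2), next='c' -> output (2, 'c'), add 'bbc' as idx 4
Step 5: w='c' (idx 3), next='c' -> output (3, 'c'), add 'cc' as idx 5
Step 6: w='b' (idx 1), next='c' -> output (1, 'c'), add 'bc' as idx 6
Step 7: w='c' (idx 3), end of input -> output (3, '')


Encoded: [(0, 'b'), (1, 'b'), (0, 'c'), (2, 'c'), (3, 'c'), (1, 'c'), (3, '')]


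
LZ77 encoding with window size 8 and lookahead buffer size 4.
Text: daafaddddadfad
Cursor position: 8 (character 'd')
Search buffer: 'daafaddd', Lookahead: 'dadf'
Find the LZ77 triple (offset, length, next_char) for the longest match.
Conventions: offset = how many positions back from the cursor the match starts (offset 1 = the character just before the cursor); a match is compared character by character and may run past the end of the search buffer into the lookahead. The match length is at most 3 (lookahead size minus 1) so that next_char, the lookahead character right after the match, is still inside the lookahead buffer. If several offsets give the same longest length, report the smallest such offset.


Try each offset into the search buffer:
  offset=1 (pos 7, char 'd'): match length 1
  offset=2 (pos 6, char 'd'): match length 1
  offset=3 (pos 5, char 'd'): match length 1
  offset=4 (pos 4, char 'a'): match length 0
  offset=5 (pos 3, char 'f'): match length 0
  offset=6 (pos 2, char 'a'): match length 0
  offset=7 (pos 1, char 'a'): match length 0
  offset=8 (pos 0, char 'd'): match length 2
Longest match has length 2 at offset 8.
next_char = character at position 8 + 2 = 10 -> 'd'

Best match: offset=8, length=2 (matching 'da' starting at position 0)
LZ77 triple: (8, 2, 'd')


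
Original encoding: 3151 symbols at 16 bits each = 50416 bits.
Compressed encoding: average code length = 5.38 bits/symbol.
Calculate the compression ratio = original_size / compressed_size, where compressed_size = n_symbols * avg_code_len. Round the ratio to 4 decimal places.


original_size = n_symbols * orig_bits = 3151 * 16 = 50416 bits
compressed_size = n_symbols * avg_code_len = 3151 * 5.38 = 16952.38 bits
ratio = original_size / compressed_size = 50416 / 16952.38 = 2.974

Compression ratio = 2.974


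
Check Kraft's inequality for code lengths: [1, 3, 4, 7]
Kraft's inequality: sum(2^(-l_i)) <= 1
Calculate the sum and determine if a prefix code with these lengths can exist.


Sum = 2^(-1) + 2^(-3) + 2^(-4) + 2^(-7)
    = 0.5 + 0.125 + 0.0625 + 0.0078125
    = 89/128 = 0.6953125
Since 0.6953125 <= 1, Kraft's inequality IS satisfied.
A prefix code with these lengths CAN exist.

Kraft sum = 0.6953125. Satisfied.


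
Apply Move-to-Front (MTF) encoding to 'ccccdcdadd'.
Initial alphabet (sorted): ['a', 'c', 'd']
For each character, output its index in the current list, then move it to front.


MTF encoding:
'c': index 1 in ['a', 'c', 'd'] -> ['c', 'a', 'd']
'c': index 0 in ['c', 'a', 'd'] -> ['c', 'a', 'd']
'c': index 0 in ['c', 'a', 'd'] -> ['c', 'a', 'd']
'c': index 0 in ['c', 'a', 'd'] -> ['c', 'a', 'd']
'd': index 2 in ['c', 'a', 'd'] -> ['d', 'c', 'a']
'c': index 1 in ['d', 'c', 'a'] -> ['c', 'd', 'a']
'd': index 1 in ['c', 'd', 'a'] -> ['d', 'c', 'a']
'a': index 2 in ['d', 'c', 'a'] -> ['a', 'd', 'c']
'd': index 1 in ['a', 'd', 'c'] -> ['d', 'a', 'c']
'd': index 0 in ['d', 'a', 'c'] -> ['d', 'a', 'c']


Output: [1, 0, 0, 0, 2, 1, 1, 2, 1, 0]


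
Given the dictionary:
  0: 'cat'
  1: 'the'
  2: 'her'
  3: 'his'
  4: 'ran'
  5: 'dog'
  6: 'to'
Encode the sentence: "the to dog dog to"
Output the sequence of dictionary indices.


Look up each word in the dictionary:
  'the' -> 1
  'to' -> 6
  'dog' -> 5
  'dog' -> 5
  'to' -> 6

Encoded: [1, 6, 5, 5, 6]


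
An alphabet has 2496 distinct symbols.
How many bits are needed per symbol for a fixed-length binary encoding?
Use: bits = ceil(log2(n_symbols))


log2(2496) = 11.2854
Bracket: 2^11 = 2048 < 2496 <= 2^12 = 4096
So ceil(log2(2496)) = 12

bits = ceil(log2(2496)) = ceil(11.2854) = 12 bits


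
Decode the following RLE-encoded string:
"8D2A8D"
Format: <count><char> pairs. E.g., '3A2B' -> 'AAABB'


Expanding each <count><char> pair:
  8D -> 'DDDDDDDD'
  2A -> 'AA'
  8D -> 'DDDDDDDD'

Decoded = DDDDDDDDAADDDDDDDD


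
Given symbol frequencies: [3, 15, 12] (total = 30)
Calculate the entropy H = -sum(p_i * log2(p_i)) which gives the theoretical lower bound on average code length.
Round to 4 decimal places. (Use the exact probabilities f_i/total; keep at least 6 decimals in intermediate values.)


Per-symbol terms -p_i * log2(p_i) with p_i = f_i/30:
  p = 3/30 = 0.100000: log2(p) = -3.321928, -p*log2(p) = 0.332193
  p = 15/30 = 0.500000: log2(p) = -1.000000, -p*log2(p) = 0.500000
  p = 12/30 = 0.400000: log2(p) = -1.321928, -p*log2(p) = 0.528771
H = 0.332193 + 0.500000 + 0.528771 = 1.360964

H = 1.361 bits/symbol


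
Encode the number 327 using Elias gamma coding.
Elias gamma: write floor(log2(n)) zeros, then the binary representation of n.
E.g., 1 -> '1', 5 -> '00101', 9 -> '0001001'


num_bits = floor(log2(327)) + 1 = 9
leading_zeros = num_bits - 1 = 8
binary(327) = 101000111

Elias gamma(327) = '00000000' + '101000111' = 00000000101000111 (17 bits)


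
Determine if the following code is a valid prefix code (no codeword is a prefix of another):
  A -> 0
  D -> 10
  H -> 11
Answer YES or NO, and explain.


Checking each pair (does one codeword prefix another?):
  A='0' vs D='10': no prefix
  A='0' vs H='11': no prefix
  D='10' vs A='0': no prefix
  D='10' vs H='11': no prefix
  H='11' vs A='0': no prefix
  H='11' vs D='10': no prefix
No violation found over all pairs.

YES -- this is a valid prefix code. No codeword is a prefix of any other codeword.


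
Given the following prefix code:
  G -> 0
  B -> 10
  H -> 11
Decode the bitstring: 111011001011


Decoding step by step:
Bits 11 -> H
Bits 10 -> B
Bits 11 -> H
Bits 0 -> G
Bits 0 -> G
Bits 10 -> B
Bits 11 -> H


Decoded message: HBHGGBH


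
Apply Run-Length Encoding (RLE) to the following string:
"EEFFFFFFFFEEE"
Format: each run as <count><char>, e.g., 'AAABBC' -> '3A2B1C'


Scanning runs left to right:
  i=0: run of 'E' x 2 -> '2E'
  i=2: run of 'F' x 8 -> '8F'
  i=10: run of 'E' x 3 -> '3E'

RLE = 2E8F3E


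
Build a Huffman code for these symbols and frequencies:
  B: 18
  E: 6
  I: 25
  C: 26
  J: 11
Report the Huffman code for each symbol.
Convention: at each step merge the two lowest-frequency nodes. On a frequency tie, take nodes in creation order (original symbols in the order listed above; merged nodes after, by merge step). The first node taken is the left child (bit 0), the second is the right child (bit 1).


Huffman tree construction:
Step 1: Merge E(6) + J(11) = 17
Step 2: Merge (E+J)(17) + B(18) = 35
Step 3: Merge I(25) + C(26) = 51
Step 4: Merge ((E+J)+B)(35) + (I+C)(51) = 86
Read each symbol's code off the tree from the root (left child = 0, right child = 1).

Codes:
  B: 01 (length 2)
  E: 000 (length 3)
  I: 10 (length 2)
  C: 11 (length 2)
  J: 001 (length 3)
Average code length: 189/86 = 2.1977 bits/symbol


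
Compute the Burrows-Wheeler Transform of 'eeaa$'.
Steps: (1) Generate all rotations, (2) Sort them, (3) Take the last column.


Rotations (sorted):
  0: $eeaa -> last char: a
  1: a$eea -> last char: a
  2: aa$ee -> last char: e
  3: eaa$e -> last char: e
  4: eeaa$ -> last char: $


BWT = aaee$


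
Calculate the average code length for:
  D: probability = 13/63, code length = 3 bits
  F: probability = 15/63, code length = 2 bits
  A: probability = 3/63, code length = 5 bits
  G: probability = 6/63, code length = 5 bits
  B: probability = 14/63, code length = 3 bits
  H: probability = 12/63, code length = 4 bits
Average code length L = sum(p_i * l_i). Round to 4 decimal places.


Weighted contributions p_i * l_i:
  D: (13/63) * 3 = 39/63
  F: (15/63) * 2 = 30/63
  A: (3/63) * 5 = 15/63
  G: (6/63) * 5 = 30/63
  B: (14/63) * 3 = 42/63
  H: (12/63) * 4 = 48/63
Sum = (39 + 30 + 15 + 30 + 42 + 48)/63 = 204/63

L = 204/63 = 3.2381 bits/symbol


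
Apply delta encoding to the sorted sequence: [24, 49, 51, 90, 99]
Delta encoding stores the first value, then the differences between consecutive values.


First value: 24
Deltas:
  49 - 24 = 25
  51 - 49 = 2
  90 - 51 = 39
  99 - 90 = 9


Delta encoded: [24, 25, 2, 39, 9]


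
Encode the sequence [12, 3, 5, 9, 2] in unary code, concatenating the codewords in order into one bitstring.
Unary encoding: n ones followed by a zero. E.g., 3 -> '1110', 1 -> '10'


Encode each number as n ones followed by a terminating 0:
  12 -> 1111111111110 (13 bits)
  3 -> 1110 (4 bits)
  5 -> 111110 (6 bits)
  9 -> 1111111110 (10 bits)
  2 -> 110 (3 bits)
Total length = 13 + 4 + 6 + 10 + 3 = 36 bits.

Unary([12, 3, 5, 9, 2]) = 111111111111011101111101111111110110 (36 bits)


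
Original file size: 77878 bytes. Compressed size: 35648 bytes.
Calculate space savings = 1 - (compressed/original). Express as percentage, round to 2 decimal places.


ratio = compressed/original = 35648/77878 = 0.457742
savings = 1 - ratio = 1 - 0.457742 = 0.542258
as a percentage: 0.542258 * 100 = 54.23%

Space savings = 1 - 35648/77878 = 54.23%


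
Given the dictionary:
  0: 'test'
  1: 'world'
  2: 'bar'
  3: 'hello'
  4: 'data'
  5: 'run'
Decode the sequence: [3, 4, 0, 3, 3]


Look up each index in the dictionary:
  3 -> 'hello'
  4 -> 'data'
  0 -> 'test'
  3 -> 'hello'
  3 -> 'hello'

Decoded: "hello data test hello hello"


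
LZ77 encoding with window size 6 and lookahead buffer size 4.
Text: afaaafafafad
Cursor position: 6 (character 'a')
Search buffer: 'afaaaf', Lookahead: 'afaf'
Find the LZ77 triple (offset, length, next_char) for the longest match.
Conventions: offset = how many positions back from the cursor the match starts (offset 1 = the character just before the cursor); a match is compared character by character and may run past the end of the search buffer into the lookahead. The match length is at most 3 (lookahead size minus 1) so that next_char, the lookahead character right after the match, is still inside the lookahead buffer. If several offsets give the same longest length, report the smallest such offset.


Try each offset into the search buffer:
  offset=1 (pos 5, char 'f'): match length 0
  offset=2 (pos 4, char 'a'): match length 3
  offset=3 (pos 3, char 'a'): match length 1
  offset=4 (pos 2, char 'a'): match length 1
  offset=5 (pos 1, char 'f'): match length 0
  offset=6 (pos 0, char 'a'): match length 3
Longest match has length 3, found at offsets 2, 6; take the smallest, offset 2.
next_char = character at position 6 + 3 = 9 -> 'f'

Best match: offset=2, length=3 (matching 'afa' starting at position 4)
LZ77 triple: (2, 3, 'f')


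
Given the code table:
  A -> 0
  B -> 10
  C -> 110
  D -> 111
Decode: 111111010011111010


Decoding:
111 -> D
111 -> D
0 -> A
10 -> B
0 -> A
111 -> D
110 -> C
10 -> B


Result: DDABADCB


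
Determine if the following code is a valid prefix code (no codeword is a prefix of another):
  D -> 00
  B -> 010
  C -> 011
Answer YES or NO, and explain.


Checking each pair (does one codeword prefix another?):
  D='00' vs B='010': no prefix
  D='00' vs C='011': no prefix
  B='010' vs D='00': no prefix
  B='010' vs C='011': no prefix
  C='011' vs D='00': no prefix
  C='011' vs B='010': no prefix
No violation found over all pairs.

YES -- this is a valid prefix code. No codeword is a prefix of any other codeword.


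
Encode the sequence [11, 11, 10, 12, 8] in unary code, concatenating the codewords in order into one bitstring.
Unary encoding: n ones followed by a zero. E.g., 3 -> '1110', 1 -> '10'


Encode each number as n ones followed by a terminating 0:
  11 -> 111111111110 (12 bits)
  11 -> 111111111110 (12 bits)
  10 -> 11111111110 (11 bits)
  12 -> 1111111111110 (13 bits)
  8 -> 111111110 (9 bits)
Total length = 12 + 12 + 11 + 13 + 9 = 57 bits.

Unary([11, 11, 10, 12, 8]) = 111111111110111111111110111111111101111111111110111111110 (57 bits)


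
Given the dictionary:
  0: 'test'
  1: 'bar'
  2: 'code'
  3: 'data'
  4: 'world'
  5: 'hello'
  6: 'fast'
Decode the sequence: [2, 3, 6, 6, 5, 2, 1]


Look up each index in the dictionary:
  2 -> 'code'
  3 -> 'data'
  6 -> 'fast'
  6 -> 'fast'
  5 -> 'hello'
  2 -> 'code'
  1 -> 'bar'

Decoded: "code data fast fast hello code bar"


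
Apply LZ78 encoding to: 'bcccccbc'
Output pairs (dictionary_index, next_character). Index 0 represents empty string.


LZ78 encoding steps:
Dictionary: {0: ''}
Step 1: w='' (idx 0), next='b' -> output (0, 'b'), add 'b' as idx 1
Step 2: w='' (idx 0), next='c' -> output (0, 'c'), add 'c' as idx 2
Step 3: w='c' (idx 2), next='c' -> output (2, 'c'), add 'cc' as idx 3
Step 4: w='cc' (idx 3), next='b' -> output (3, 'b'), add 'ccb' as idx 4
Step 5: w='c' (idx 2), end of input -> output (2, '')


Encoded: [(0, 'b'), (0, 'c'), (2, 'c'), (3, 'b'), (2, '')]


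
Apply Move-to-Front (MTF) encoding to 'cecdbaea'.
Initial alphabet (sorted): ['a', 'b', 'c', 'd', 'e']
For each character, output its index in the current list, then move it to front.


MTF encoding:
'c': index 2 in ['a', 'b', 'c', 'd', 'e'] -> ['c', 'a', 'b', 'd', 'e']
'e': index 4 in ['c', 'a', 'b', 'd', 'e'] -> ['e', 'c', 'a', 'b', 'd']
'c': index 1 in ['e', 'c', 'a', 'b', 'd'] -> ['c', 'e', 'a', 'b', 'd']
'd': index 4 in ['c', 'e', 'a', 'b', 'd'] -> ['d', 'c', 'e', 'a', 'b']
'b': index 4 in ['d', 'c', 'e', 'a', 'b'] -> ['b', 'd', 'c', 'e', 'a']
'a': index 4 in ['b', 'd', 'c', 'e', 'a'] -> ['a', 'b', 'd', 'c', 'e']
'e': index 4 in ['a', 'b', 'd', 'c', 'e'] -> ['e', 'a', 'b', 'd', 'c']
'a': index 1 in ['e', 'a', 'b', 'd', 'c'] -> ['a', 'e', 'b', 'd', 'c']


Output: [2, 4, 1, 4, 4, 4, 4, 1]


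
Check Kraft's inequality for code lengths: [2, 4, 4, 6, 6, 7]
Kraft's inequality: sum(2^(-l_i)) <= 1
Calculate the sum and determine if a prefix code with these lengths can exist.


Sum = 2^(-2) + 2^(-4) + 2^(-4) + 2^(-6) + 2^(-6) + 2^(-7)
    = 0.25 + 0.0625 + 0.0625 + 0.015625 + 0.015625 + 0.0078125
    = 53/128 = 0.4140625
Since 0.4140625 <= 1, Kraft's inequality IS satisfied.
A prefix code with these lengths CAN exist.

Kraft sum = 0.4140625. Satisfied.


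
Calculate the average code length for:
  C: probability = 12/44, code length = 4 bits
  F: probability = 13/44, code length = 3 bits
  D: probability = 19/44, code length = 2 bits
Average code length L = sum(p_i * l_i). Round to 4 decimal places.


Weighted contributions p_i * l_i:
  C: (12/44) * 4 = 48/44
  F: (13/44) * 3 = 39/44
  D: (19/44) * 2 = 38/44
Sum = (48 + 39 + 38)/44 = 125/44

L = 125/44 = 2.8409 bits/symbol


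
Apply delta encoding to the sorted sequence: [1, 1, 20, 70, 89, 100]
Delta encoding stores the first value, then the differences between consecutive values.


First value: 1
Deltas:
  1 - 1 = 0
  20 - 1 = 19
  70 - 20 = 50
  89 - 70 = 19
  100 - 89 = 11


Delta encoded: [1, 0, 19, 50, 19, 11]


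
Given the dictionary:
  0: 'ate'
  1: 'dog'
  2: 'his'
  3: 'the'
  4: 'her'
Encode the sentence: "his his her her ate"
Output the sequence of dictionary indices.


Look up each word in the dictionary:
  'his' -> 2
  'his' -> 2
  'her' -> 4
  'her' -> 4
  'ate' -> 0

Encoded: [2, 2, 4, 4, 0]


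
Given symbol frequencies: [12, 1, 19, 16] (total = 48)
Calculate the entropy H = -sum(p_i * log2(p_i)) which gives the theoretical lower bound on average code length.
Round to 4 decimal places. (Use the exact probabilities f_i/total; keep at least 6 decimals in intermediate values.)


Per-symbol terms -p_i * log2(p_i) with p_i = f_i/48:
  p = 12/48 = 0.250000: log2(p) = -2.000000, -p*log2(p) = 0.500000
  p = 1/48 = 0.020833: log2(p) = -5.584963, -p*log2(p) = 0.116353
  p = 19/48 = 0.395833: log2(p) = -1.337035, -p*log2(p) = 0.529243
  p = 16/48 = 0.333333: log2(p) = -1.584963, -p*log2(p) = 0.528321
H = 0.500000 + 0.116353 + 0.529243 + 0.528321 = 1.673917

H = 1.6739 bits/symbol


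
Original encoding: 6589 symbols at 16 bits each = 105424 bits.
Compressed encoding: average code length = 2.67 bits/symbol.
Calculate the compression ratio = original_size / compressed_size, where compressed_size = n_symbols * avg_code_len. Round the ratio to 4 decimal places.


original_size = n_symbols * orig_bits = 6589 * 16 = 105424 bits
compressed_size = n_symbols * avg_code_len = 6589 * 2.67 = 17592.63 bits
ratio = original_size / compressed_size = 105424 / 17592.63 = 5.9925

Compression ratio = 5.9925


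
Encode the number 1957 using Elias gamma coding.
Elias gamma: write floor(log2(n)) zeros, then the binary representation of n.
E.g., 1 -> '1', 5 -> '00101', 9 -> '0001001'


num_bits = floor(log2(1957)) + 1 = 11
leading_zeros = num_bits - 1 = 10
binary(1957) = 11110100101

Elias gamma(1957) = '0000000000' + '11110100101' = 000000000011110100101 (21 bits)


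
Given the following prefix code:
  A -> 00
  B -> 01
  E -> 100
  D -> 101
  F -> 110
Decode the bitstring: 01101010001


Decoding step by step:
Bits 01 -> B
Bits 101 -> D
Bits 01 -> B
Bits 00 -> A
Bits 01 -> B


Decoded message: BDBAB


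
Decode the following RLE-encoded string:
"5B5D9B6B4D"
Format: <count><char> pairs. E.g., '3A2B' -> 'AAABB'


Expanding each <count><char> pair:
  5B -> 'BBBBB'
  5D -> 'DDDDD'
  9B -> 'BBBBBBBBB'
  6B -> 'BBBBBB'
  4D -> 'DDDD'

Decoded = BBBBBDDDDDBBBBBBBBBBBBBBBDDDD


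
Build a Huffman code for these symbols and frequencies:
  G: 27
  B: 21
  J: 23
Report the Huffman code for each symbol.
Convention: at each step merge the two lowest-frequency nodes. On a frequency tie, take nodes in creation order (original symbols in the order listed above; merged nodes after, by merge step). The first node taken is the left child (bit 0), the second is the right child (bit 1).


Huffman tree construction:
Step 1: Merge B(21) + J(23) = 44
Step 2: Merge G(27) + (B+J)(44) = 71
Read each symbol's code off the tree from the root (left child = 0, right child = 1).

Codes:
  G: 0 (length 1)
  B: 10 (length 2)
  J: 11 (length 2)
Average code length: 115/71 = 1.6197 bits/symbol


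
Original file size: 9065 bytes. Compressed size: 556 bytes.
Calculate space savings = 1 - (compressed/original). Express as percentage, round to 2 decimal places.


ratio = compressed/original = 556/9065 = 0.061335
savings = 1 - ratio = 1 - 0.061335 = 0.938665
as a percentage: 0.938665 * 100 = 93.87%

Space savings = 1 - 556/9065 = 93.87%


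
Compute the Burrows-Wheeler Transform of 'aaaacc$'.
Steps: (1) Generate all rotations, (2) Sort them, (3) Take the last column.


Rotations (sorted):
  0: $aaaacc -> last char: c
  1: aaaacc$ -> last char: $
  2: aaacc$a -> last char: a
  3: aacc$aa -> last char: a
  4: acc$aaa -> last char: a
  5: c$aaaac -> last char: c
  6: cc$aaaa -> last char: a


BWT = c$aaaca


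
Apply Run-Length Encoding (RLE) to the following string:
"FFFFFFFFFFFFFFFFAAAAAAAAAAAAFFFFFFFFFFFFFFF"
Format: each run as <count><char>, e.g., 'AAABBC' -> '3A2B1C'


Scanning runs left to right:
  i=0: run of 'F' x 16 -> '16F'
  i=16: run of 'A' x 12 -> '12A'
  i=28: run of 'F' x 15 -> '15F'

RLE = 16F12A15F


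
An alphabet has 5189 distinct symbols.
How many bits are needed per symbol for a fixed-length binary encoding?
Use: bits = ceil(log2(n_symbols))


log2(5189) = 12.3412
Bracket: 2^12 = 4096 < 5189 <= 2^13 = 8192
So ceil(log2(5189)) = 13

bits = ceil(log2(5189)) = ceil(12.3412) = 13 bits


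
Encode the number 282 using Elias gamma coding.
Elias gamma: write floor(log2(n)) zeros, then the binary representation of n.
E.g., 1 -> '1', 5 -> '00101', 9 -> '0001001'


num_bits = floor(log2(282)) + 1 = 9
leading_zeros = num_bits - 1 = 8
binary(282) = 100011010

Elias gamma(282) = '00000000' + '100011010' = 00000000100011010 (17 bits)


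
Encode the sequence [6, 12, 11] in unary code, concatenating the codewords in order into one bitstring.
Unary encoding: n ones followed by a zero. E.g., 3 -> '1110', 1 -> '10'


Encode each number as n ones followed by a terminating 0:
  6 -> 1111110 (7 bits)
  12 -> 1111111111110 (13 bits)
  11 -> 111111111110 (12 bits)
Total length = 7 + 13 + 12 = 32 bits.

Unary([6, 12, 11]) = 11111101111111111110111111111110 (32 bits)


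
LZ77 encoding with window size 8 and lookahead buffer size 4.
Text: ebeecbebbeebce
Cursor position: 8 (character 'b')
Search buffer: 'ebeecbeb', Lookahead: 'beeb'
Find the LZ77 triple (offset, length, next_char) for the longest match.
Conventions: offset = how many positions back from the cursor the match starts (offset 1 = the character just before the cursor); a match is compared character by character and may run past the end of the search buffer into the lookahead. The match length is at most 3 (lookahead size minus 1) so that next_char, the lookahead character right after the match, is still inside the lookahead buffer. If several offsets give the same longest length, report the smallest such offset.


Try each offset into the search buffer:
  offset=1 (pos 7, char 'b'): match length 1
  offset=2 (pos 6, char 'e'): match length 0
  offset=3 (pos 5, char 'b'): match length 2
  offset=4 (pos 4, char 'c'): match length 0
  offset=5 (pos 3, char 'e'): match length 0
  offset=6 (pos 2, char 'e'): match length 0
  offset=7 (pos 1, char 'b'): match length 3
  offset=8 (pos 0, char 'e'): match length 0
Longest match has length 3 at offset 7.
next_char = character at position 8 + 3 = 11 -> 'b'

Best match: offset=7, length=3 (matching 'bee' starting at position 1)
LZ77 triple: (7, 3, 'b')


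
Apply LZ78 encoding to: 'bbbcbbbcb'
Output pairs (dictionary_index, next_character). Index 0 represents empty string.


LZ78 encoding steps:
Dictionary: {0: ''}
Step 1: w='' (idx 0), next='b' -> output (0, 'b'), add 'b' as idx 1
Step 2: w='b' (idx 1), next='b' -> output (1, 'b'), add 'bb' as idx 2
Step 3: w='' (idx 0), next='c' -> output (0, 'c'), add 'c' as idx 3
Step 4: w='bb' (idx 2), next='b' -> output (2, 'b'), add 'bbb' as idx 4
Step 5: w='c' (idx 3), next='b' -> output (3, 'b'), add 'cb' as idx 5


Encoded: [(0, 'b'), (1, 'b'), (0, 'c'), (2, 'b'), (3, 'b')]


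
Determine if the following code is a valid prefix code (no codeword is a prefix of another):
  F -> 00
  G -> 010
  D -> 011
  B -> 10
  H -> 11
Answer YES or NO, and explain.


Checking each pair (does one codeword prefix another?):
  F='00' vs G='010': no prefix
  F='00' vs D='011': no prefix
  F='00' vs B='10': no prefix
  F='00' vs H='11': no prefix
  G='010' vs F='00': no prefix
  G='010' vs D='011': no prefix
  G='010' vs B='10': no prefix
  G='010' vs H='11': no prefix
  D='011' vs F='00': no prefix
  D='011' vs G='010': no prefix
  D='011' vs B='10': no prefix
  D='011' vs H='11': no prefix
  B='10' vs F='00': no prefix
  B='10' vs G='010': no prefix
  B='10' vs D='011': no prefix
  B='10' vs H='11': no prefix
  H='11' vs F='00': no prefix
  H='11' vs G='010': no prefix
  H='11' vs D='011': no prefix
  H='11' vs B='10': no prefix
No violation found over all pairs.

YES -- this is a valid prefix code. No codeword is a prefix of any other codeword.


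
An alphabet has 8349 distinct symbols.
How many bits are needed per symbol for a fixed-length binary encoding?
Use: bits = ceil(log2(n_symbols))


log2(8349) = 13.0274
Bracket: 2^13 = 8192 < 8349 <= 2^14 = 16384
So ceil(log2(8349)) = 14

bits = ceil(log2(8349)) = ceil(13.0274) = 14 bits


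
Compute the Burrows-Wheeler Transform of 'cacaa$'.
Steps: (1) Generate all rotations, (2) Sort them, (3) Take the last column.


Rotations (sorted):
  0: $cacaa -> last char: a
  1: a$caca -> last char: a
  2: aa$cac -> last char: c
  3: acaa$c -> last char: c
  4: caa$ca -> last char: a
  5: cacaa$ -> last char: $


BWT = aacca$


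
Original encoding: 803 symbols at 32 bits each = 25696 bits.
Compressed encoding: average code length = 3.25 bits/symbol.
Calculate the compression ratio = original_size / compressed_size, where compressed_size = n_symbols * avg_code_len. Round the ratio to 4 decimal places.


original_size = n_symbols * orig_bits = 803 * 32 = 25696 bits
compressed_size = n_symbols * avg_code_len = 803 * 3.25 = 2609.75 bits
ratio = original_size / compressed_size = 25696 / 2609.75 = 9.8462

Compression ratio = 9.8462


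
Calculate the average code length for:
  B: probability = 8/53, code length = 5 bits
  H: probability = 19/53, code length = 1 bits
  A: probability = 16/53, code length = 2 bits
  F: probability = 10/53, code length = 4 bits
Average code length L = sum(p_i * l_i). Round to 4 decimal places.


Weighted contributions p_i * l_i:
  B: (8/53) * 5 = 40/53
  H: (19/53) * 1 = 19/53
  A: (16/53) * 2 = 32/53
  F: (10/53) * 4 = 40/53
Sum = (40 + 19 + 32 + 40)/53 = 131/53

L = 131/53 = 2.4717 bits/symbol


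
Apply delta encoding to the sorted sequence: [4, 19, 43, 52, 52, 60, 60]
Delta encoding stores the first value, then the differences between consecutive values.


First value: 4
Deltas:
  19 - 4 = 15
  43 - 19 = 24
  52 - 43 = 9
  52 - 52 = 0
  60 - 52 = 8
  60 - 60 = 0


Delta encoded: [4, 15, 24, 9, 0, 8, 0]


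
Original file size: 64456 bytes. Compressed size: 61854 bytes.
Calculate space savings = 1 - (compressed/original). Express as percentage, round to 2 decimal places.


ratio = compressed/original = 61854/64456 = 0.959631
savings = 1 - ratio = 1 - 0.959631 = 0.040369
as a percentage: 0.040369 * 100 = 4.04%

Space savings = 1 - 61854/64456 = 4.04%


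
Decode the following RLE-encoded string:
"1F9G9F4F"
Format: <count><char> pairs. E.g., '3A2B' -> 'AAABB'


Expanding each <count><char> pair:
  1F -> 'F'
  9G -> 'GGGGGGGGG'
  9F -> 'FFFFFFFFF'
  4F -> 'FFFF'

Decoded = FGGGGGGGGGFFFFFFFFFFFFF


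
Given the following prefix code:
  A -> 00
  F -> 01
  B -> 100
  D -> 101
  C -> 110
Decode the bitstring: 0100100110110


Decoding step by step:
Bits 01 -> F
Bits 00 -> A
Bits 100 -> B
Bits 110 -> C
Bits 110 -> C


Decoded message: FABCC


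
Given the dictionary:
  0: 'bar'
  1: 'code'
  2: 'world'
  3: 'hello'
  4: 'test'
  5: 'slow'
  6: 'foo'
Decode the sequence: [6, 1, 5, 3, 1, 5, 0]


Look up each index in the dictionary:
  6 -> 'foo'
  1 -> 'code'
  5 -> 'slow'
  3 -> 'hello'
  1 -> 'code'
  5 -> 'slow'
  0 -> 'bar'

Decoded: "foo code slow hello code slow bar"


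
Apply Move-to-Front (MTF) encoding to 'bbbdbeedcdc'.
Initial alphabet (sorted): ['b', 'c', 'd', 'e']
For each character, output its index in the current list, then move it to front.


MTF encoding:
'b': index 0 in ['b', 'c', 'd', 'e'] -> ['b', 'c', 'd', 'e']
'b': index 0 in ['b', 'c', 'd', 'e'] -> ['b', 'c', 'd', 'e']
'b': index 0 in ['b', 'c', 'd', 'e'] -> ['b', 'c', 'd', 'e']
'd': index 2 in ['b', 'c', 'd', 'e'] -> ['d', 'b', 'c', 'e']
'b': index 1 in ['d', 'b', 'c', 'e'] -> ['b', 'd', 'c', 'e']
'e': index 3 in ['b', 'd', 'c', 'e'] -> ['e', 'b', 'd', 'c']
'e': index 0 in ['e', 'b', 'd', 'c'] -> ['e', 'b', 'd', 'c']
'd': index 2 in ['e', 'b', 'd', 'c'] -> ['d', 'e', 'b', 'c']
'c': index 3 in ['d', 'e', 'b', 'c'] -> ['c', 'd', 'e', 'b']
'd': index 1 in ['c', 'd', 'e', 'b'] -> ['d', 'c', 'e', 'b']
'c': index 1 in ['d', 'c', 'e', 'b'] -> ['c', 'd', 'e', 'b']


Output: [0, 0, 0, 2, 1, 3, 0, 2, 3, 1, 1]


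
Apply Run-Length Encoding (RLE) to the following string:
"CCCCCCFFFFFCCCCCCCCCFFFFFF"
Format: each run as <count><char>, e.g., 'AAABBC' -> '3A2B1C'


Scanning runs left to right:
  i=0: run of 'C' x 6 -> '6C'
  i=6: run of 'F' x 5 -> '5F'
  i=11: run of 'C' x 9 -> '9C'
  i=20: run of 'F' x 6 -> '6F'

RLE = 6C5F9C6F


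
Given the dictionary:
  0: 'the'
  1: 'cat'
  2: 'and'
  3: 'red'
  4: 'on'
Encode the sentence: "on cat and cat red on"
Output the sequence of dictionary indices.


Look up each word in the dictionary:
  'on' -> 4
  'cat' -> 1
  'and' -> 2
  'cat' -> 1
  'red' -> 3
  'on' -> 4

Encoded: [4, 1, 2, 1, 3, 4]


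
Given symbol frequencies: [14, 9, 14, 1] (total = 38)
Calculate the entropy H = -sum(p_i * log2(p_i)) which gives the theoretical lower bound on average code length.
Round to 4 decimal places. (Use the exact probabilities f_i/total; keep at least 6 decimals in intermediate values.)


Per-symbol terms -p_i * log2(p_i) with p_i = f_i/38:
  p = 14/38 = 0.368421: log2(p) = -1.440573, -p*log2(p) = 0.530737
  p = 9/38 = 0.236842: log2(p) = -2.078003, -p*log2(p) = 0.492158
  p = 14/38 = 0.368421: log2(p) = -1.440573, -p*log2(p) = 0.530737
  p = 1/38 = 0.026316: log2(p) = -5.247928, -p*log2(p) = 0.138103
H = 0.530737 + 0.492158 + 0.530737 + 0.138103 = 1.691735

H = 1.6917 bits/symbol


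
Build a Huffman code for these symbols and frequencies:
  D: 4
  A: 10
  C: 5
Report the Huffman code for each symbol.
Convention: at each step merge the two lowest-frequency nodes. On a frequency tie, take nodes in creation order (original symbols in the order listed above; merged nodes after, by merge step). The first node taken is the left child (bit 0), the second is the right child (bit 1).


Huffman tree construction:
Step 1: Merge D(4) + C(5) = 9
Step 2: Merge (D+C)(9) + A(10) = 19
Read each symbol's code off the tree from the root (left child = 0, right child = 1).

Codes:
  D: 00 (length 2)
  A: 1 (length 1)
  C: 01 (length 2)
Average code length: 28/19 = 1.4737 bits/symbol


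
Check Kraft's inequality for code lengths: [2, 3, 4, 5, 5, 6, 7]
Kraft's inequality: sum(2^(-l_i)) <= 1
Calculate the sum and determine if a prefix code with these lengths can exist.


Sum = 2^(-2) + 2^(-3) + 2^(-4) + 2^(-5) + 2^(-5) + 2^(-6) + 2^(-7)
    = 0.25 + 0.125 + 0.0625 + 0.03125 + 0.03125 + 0.015625 + 0.0078125
    = 67/128 = 0.5234375
Since 0.5234375 <= 1, Kraft's inequality IS satisfied.
A prefix code with these lengths CAN exist.

Kraft sum = 0.5234375. Satisfied.


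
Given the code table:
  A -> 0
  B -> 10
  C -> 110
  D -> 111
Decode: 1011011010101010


Decoding:
10 -> B
110 -> C
110 -> C
10 -> B
10 -> B
10 -> B
10 -> B


Result: BCCBBBB


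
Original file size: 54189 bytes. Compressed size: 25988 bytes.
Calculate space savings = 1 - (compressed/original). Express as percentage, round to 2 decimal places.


ratio = compressed/original = 25988/54189 = 0.479581
savings = 1 - ratio = 1 - 0.479581 = 0.520419
as a percentage: 0.520419 * 100 = 52.04%

Space savings = 1 - 25988/54189 = 52.04%


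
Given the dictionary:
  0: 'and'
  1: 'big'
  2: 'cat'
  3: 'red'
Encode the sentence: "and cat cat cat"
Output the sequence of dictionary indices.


Look up each word in the dictionary:
  'and' -> 0
  'cat' -> 2
  'cat' -> 2
  'cat' -> 2

Encoded: [0, 2, 2, 2]


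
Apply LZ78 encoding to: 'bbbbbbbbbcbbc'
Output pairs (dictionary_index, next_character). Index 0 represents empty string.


LZ78 encoding steps:
Dictionary: {0: ''}
Step 1: w='' (idx 0), next='b' -> output (0, 'b'), add 'b' as idx 1
Step 2: w='b' (idx 1), next='b' -> output (1, 'b'), add 'bb' as idx 2
Step 3: w='bb' (idx 2), next='b' -> output (2, 'b'), add 'bbb' as idx 3
Step 4: w='bbb' (idx 3), next='c' -> output (3, 'c'), add 'bbbc' as idx 4
Step 5: w='bb' (idx 2), next='c' -> output (2, 'c'), add 'bbc' as idx 5


Encoded: [(0, 'b'), (1, 'b'), (2, 'b'), (3, 'c'), (2, 'c')]


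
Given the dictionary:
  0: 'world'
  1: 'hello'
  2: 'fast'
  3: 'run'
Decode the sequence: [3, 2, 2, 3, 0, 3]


Look up each index in the dictionary:
  3 -> 'run'
  2 -> 'fast'
  2 -> 'fast'
  3 -> 'run'
  0 -> 'world'
  3 -> 'run'

Decoded: "run fast fast run world run"


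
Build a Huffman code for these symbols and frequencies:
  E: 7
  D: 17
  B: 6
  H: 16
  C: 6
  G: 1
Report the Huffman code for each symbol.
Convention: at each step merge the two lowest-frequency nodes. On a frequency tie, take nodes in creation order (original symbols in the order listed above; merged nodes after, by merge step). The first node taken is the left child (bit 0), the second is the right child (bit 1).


Huffman tree construction:
Step 1: Merge G(1) + B(6) = 7
Step 2: Merge C(6) + E(7) = 13
Step 3: Merge (G+B)(7) + (C+E)(13) = 20
Step 4: Merge H(16) + D(17) = 33
Step 5: Merge ((G+B)+(C+E))(20) + (H+D)(33) = 53
Read each symbol's code off the tree from the root (left child = 0, right child = 1).

Codes:
  E: 011 (length 3)
  D: 11 (length 2)
  B: 001 (length 3)
  H: 10 (length 2)
  C: 010 (length 3)
  G: 000 (length 3)
Average code length: 126/53 = 2.3774 bits/symbol
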